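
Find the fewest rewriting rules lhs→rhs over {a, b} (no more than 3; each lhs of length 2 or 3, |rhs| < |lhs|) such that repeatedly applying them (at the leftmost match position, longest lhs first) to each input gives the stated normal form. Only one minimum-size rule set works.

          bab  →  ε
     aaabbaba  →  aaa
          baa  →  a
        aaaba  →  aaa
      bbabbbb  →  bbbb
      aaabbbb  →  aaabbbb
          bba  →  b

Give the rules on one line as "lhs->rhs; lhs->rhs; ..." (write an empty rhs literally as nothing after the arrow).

  | bab => ε
  | aaabbaba => aaaba => aaa
  | baa => a
  | aaaba => aaa

ba->; bab->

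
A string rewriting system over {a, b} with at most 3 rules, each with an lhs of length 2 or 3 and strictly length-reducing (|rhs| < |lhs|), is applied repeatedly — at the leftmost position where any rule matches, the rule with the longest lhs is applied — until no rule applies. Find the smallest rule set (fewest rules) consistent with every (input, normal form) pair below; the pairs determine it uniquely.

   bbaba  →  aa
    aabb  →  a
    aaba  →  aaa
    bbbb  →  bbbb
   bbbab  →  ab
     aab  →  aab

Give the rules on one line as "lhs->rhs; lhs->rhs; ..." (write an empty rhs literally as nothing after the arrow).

  | bbaba => baba => aba => aa
  | aabb => a
  | aaba => aaa
  | bbbb

abb->; ba->a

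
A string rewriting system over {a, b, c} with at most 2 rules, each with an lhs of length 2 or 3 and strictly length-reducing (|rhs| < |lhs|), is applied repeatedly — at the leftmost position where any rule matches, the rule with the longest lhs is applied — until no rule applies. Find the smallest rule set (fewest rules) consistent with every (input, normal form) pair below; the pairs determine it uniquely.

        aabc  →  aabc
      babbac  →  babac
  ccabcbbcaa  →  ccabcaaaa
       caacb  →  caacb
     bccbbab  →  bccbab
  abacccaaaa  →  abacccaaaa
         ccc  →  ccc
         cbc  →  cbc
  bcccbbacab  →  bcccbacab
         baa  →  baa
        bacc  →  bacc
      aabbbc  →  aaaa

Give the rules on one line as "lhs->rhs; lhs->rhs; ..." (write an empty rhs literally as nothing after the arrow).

bb->b; bbc->aa

  | aabc
  | babbac => babac
  | ccabcbbcaa => ccabcaaaa
  | caacb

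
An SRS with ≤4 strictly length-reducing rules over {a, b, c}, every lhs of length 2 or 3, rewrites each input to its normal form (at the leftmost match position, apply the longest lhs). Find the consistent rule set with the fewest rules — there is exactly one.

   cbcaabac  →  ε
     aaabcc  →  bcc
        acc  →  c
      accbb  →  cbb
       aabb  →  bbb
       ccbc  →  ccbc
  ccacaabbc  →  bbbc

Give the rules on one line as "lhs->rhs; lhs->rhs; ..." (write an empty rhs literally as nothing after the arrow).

  | cbcaabac => cbaabac => cabac => abac => ac => ε
  | aaabcc => babcc => bcc
  | acc => c
  | accbb => cbb

aa->b; ac->; ba->; ca->a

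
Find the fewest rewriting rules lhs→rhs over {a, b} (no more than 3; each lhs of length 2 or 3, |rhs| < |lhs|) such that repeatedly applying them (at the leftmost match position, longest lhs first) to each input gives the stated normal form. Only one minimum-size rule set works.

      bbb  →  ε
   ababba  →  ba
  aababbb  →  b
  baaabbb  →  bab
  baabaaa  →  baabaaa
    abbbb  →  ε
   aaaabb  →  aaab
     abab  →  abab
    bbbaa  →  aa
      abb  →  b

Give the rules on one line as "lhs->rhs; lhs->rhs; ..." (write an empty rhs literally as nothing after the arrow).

  | bbb => ε
  | ababba => abba => ba
  | aababbb => aabbb => abb => b
  | baaabbb => baabb => bab

abb->b; bbb->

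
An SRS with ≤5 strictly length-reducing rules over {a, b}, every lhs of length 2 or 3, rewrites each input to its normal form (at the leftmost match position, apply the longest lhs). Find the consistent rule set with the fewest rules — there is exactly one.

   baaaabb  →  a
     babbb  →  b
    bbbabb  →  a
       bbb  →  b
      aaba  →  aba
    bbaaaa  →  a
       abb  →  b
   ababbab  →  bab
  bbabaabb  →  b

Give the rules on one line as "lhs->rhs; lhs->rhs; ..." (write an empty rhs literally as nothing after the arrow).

  | baaaabb => baaabb => baabb => babb => bb => a
  | babbb => bbb => b
  | bbbabb => babb => bb => a
  | bbb => b

aa->a; abb->b; bb->a; bbb->b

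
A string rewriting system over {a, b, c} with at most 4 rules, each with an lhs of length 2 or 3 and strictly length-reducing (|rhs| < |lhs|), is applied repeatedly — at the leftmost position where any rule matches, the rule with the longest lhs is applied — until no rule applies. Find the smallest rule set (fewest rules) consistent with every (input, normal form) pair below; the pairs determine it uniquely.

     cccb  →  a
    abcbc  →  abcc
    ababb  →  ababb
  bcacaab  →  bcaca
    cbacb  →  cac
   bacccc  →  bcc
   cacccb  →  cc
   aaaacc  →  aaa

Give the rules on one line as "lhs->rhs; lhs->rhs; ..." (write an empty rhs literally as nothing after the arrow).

aab->a; acc->; cb->c; ccc->aa

  | cccb => aab => a
  | abcbc => abcc
  | ababb
  | bcacaab => bcaca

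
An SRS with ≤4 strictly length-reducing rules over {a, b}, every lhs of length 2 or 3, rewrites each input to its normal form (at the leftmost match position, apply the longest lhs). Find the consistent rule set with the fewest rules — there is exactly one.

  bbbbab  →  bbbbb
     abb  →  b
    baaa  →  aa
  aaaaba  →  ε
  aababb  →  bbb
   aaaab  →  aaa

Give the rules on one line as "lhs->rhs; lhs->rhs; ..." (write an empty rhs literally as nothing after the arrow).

ab->; aba->ba; ba->; bab->bb

  | bbbbab => bbbbb
  | abb => b
  | baaa => aa
  | aaaaba => aaaba => aaba => aba => ba => ε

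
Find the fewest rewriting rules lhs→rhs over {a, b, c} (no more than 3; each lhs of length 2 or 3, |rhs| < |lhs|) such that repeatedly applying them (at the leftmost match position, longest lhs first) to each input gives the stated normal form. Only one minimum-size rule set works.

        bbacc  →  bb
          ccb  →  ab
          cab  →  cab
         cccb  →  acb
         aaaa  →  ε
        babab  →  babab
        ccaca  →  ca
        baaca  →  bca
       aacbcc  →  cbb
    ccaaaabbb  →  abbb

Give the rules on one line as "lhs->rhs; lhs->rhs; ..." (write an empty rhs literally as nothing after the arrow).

  | bbacc => bbaa => bb
  | ccb => ab
  | cab
  | cccb => acb

aa->; bcc->bb; cc->a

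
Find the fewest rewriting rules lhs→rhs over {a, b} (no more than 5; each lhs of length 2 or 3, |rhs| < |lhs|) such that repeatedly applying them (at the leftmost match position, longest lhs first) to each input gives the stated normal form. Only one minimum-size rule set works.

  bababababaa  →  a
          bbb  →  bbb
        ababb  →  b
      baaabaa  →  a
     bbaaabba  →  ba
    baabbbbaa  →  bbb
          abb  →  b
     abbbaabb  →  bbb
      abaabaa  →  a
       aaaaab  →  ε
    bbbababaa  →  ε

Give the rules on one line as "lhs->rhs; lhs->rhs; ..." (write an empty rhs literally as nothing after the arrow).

  | bababababaa => abababaa => ababaa => abaa => aa => a
  | bbb
  | ababb => abb => b
  | baaabaa => abaa => aa => a

aa->a; ab->; baa->; bab->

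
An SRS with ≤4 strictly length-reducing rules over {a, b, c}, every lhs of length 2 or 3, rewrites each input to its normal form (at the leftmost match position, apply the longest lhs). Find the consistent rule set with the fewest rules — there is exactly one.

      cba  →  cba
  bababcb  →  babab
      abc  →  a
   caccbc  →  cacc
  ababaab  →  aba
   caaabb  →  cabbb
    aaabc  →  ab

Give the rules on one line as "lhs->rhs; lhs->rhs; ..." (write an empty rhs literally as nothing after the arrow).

  | cba
  | bababcb => babab
  | abc => a
  | caccbc => cacc

aaa->ab; aab->c; bc->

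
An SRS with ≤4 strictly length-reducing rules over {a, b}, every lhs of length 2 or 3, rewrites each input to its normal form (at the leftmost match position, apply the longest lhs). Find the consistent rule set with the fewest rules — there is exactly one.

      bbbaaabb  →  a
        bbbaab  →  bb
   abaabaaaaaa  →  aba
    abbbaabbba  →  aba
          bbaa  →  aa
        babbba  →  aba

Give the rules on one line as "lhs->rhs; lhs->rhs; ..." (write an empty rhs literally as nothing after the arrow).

  | bbbaaabb => aaaabb => ababb => abbb => bbb => a
  | bbbaab => aaab => abb => bb
  | abaabaaaaaa => aaabaaaaaa => abbaaaaaa => bbaaaaaa => baaaaaa => aaaaaa => abaaa => aaaa => aba
  | abbbaabbba => bbbaabbba => aaabbba => abbbba => bbbba => aba

aaa->ab; abb->bb; baa->aa; bbb->a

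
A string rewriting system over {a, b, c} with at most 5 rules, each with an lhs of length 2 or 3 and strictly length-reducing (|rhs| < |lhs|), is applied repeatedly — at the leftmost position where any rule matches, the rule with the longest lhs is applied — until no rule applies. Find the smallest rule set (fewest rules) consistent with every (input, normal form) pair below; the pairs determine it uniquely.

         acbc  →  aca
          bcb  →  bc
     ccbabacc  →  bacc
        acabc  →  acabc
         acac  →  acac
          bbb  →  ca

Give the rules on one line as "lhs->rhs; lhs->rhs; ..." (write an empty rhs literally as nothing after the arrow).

  | acbc => aca
  | bcb => bc
  | ccbabacc => ccabacc => bacc
  | acabc

bbb->ca; cb->c; cbc->ca; cca->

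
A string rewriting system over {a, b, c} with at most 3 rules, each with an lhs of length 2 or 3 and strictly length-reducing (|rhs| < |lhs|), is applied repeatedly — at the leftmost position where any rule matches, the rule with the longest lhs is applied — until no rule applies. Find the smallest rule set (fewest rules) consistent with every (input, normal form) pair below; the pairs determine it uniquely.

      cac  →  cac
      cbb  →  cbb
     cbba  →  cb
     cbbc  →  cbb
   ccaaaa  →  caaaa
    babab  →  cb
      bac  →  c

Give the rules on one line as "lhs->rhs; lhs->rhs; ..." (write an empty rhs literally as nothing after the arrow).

ba->c; bc->b; cc->c

  | cac
  | cbb
  | cbba => cbc => cb
  | cbbc => cbb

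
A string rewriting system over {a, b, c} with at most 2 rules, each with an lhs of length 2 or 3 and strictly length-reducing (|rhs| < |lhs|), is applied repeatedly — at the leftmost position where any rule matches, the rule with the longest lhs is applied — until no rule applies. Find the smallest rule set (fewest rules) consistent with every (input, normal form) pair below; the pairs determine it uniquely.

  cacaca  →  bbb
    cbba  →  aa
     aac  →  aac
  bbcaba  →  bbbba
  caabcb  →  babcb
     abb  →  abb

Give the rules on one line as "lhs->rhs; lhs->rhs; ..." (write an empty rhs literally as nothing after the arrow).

ca->b; cbb->a

  | cacaca => bcaca => bbca => bbb
  | cbba => aa
  | aac
  | bbcaba => bbbba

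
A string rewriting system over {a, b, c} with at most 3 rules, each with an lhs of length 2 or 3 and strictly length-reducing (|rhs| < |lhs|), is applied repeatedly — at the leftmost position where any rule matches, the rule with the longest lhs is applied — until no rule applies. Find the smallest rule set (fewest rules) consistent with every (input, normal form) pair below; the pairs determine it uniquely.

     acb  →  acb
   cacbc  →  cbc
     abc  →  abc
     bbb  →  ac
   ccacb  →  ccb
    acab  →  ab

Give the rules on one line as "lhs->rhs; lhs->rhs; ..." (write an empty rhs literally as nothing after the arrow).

bbb->ac; ca->

  | acb
  | cacbc => cbc
  | abc
  | bbb => ac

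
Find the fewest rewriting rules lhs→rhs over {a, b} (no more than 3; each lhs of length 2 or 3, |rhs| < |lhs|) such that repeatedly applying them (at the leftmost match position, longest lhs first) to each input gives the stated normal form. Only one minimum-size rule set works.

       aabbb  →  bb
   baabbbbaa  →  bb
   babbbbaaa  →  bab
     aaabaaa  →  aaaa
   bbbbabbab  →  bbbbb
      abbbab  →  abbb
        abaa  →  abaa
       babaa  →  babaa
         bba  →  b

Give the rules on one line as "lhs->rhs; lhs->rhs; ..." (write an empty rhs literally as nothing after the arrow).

aab->; bba->b

  | aabbb => bb
  | baabbbbaa => bbbbaa => bbba => bb
  | babbbbaaa => babbbaa => babba => bab
  | aaabaaa => aaaa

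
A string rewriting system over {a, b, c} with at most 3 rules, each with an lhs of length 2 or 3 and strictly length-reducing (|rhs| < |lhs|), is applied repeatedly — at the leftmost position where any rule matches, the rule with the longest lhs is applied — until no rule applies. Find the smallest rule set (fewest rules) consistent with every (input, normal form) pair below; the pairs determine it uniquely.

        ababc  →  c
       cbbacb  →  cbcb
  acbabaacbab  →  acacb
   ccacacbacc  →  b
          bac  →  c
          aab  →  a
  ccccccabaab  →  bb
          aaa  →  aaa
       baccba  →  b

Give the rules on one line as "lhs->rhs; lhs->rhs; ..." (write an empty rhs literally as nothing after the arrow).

  | ababc => abc => c
  | cbbacb => cbcb
  | acbabaacbab => acbaacbab => acacbab => acacb
  | ccacacbacc => bacacbacc => cacbacc => caccc => cabc => cc => b

ab->; ba->; cc->b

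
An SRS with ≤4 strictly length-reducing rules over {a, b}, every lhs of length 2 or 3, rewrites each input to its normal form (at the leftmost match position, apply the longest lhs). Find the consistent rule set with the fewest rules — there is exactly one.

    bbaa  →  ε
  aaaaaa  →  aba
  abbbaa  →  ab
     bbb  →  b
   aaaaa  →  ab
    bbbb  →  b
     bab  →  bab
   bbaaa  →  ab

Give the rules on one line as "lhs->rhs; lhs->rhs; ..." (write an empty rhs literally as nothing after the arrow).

aa->; aaa->ab; baa->aa; bb->b

  | bbaa => baa => aa => ε
  | aaaaaa => abaaa => aaaa => aba
  | abbbaa => abbaa => abaa => aaa => ab
  | bbb => bb => b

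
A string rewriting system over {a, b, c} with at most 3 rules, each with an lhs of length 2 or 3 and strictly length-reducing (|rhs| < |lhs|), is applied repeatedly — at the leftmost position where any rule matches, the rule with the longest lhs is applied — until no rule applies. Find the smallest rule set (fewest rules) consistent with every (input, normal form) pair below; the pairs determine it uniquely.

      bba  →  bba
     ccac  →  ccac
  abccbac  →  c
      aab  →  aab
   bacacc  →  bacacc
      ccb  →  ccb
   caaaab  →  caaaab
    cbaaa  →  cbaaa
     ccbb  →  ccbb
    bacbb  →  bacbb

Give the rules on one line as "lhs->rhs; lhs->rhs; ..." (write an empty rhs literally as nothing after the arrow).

  | bba
  | ccac
  | abccbac => abac => c
  | aab

aba->; bcc->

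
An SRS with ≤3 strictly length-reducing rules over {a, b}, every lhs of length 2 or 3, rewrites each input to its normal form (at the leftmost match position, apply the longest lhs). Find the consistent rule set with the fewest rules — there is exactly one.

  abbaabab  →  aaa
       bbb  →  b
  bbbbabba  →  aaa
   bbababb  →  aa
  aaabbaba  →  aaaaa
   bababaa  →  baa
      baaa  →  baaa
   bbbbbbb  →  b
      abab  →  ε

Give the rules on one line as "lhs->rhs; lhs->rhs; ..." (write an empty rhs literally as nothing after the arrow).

  | abbaabab => aaaabab => aaaab => aaa
  | bbb => b
  | bbbbabba => bbabba => abba => aaa
  | bbababb => ababb => abb => aa

ab->; abb->aa; bb->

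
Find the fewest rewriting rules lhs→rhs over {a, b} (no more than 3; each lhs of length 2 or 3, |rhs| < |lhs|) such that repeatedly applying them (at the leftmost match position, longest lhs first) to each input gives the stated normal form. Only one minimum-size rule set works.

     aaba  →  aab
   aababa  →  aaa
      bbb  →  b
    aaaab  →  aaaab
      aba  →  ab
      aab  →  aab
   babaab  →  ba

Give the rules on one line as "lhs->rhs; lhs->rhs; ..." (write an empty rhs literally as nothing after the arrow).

aba->ab; bb->

  | aaba => aab
  | aababa => aabba => aaa
  | bbb => b
  | aaaab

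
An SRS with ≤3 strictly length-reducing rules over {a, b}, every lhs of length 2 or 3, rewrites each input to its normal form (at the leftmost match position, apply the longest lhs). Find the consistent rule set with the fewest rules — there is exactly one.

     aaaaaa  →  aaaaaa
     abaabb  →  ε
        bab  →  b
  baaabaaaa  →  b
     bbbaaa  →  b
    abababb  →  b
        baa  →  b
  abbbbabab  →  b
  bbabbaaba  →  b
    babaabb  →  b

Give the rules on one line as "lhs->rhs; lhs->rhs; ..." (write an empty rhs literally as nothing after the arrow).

ab->; ba->b; bb->b

  | aaaaaa
  | abaabb => aabb => ab => ε
  | bab => bb => b
  | baaabaaaa => baabaaaa => babaaaa => bbaaaa => baaaa => baaa => baa => ba => b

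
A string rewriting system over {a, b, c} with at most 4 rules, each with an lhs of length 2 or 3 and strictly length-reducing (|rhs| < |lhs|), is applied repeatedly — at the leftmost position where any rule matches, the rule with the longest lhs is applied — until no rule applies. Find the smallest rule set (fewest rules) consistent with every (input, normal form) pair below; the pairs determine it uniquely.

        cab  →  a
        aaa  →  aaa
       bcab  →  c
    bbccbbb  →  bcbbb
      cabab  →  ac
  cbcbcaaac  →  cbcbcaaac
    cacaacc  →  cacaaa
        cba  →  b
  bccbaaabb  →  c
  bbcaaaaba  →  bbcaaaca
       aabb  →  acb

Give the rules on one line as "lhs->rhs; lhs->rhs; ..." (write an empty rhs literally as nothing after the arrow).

ab->c; ba->c; cba->b; cc->a

  | cab => cc => a
  | aaa
  | bcab => bcc => ba => c
  | bbccbbb => bbabbb => bcbbb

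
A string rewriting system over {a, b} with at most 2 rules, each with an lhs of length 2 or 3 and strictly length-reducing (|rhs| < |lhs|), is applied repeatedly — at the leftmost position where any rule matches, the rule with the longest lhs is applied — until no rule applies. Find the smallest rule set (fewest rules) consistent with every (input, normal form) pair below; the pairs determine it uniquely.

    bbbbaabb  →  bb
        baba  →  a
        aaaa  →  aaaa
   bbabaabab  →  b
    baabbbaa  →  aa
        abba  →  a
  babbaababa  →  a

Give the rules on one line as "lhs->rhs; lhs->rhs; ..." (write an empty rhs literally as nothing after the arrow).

  | bbbbaabb => bbbaabb => bbaabb => baabb => aabb => abb => bb
  | baba => aba => ba => a
  | aaaa
  | bbabaabab => babaabab => abaabab => baabab => aabab => abab => bab => ab => b

ab->b; ba->a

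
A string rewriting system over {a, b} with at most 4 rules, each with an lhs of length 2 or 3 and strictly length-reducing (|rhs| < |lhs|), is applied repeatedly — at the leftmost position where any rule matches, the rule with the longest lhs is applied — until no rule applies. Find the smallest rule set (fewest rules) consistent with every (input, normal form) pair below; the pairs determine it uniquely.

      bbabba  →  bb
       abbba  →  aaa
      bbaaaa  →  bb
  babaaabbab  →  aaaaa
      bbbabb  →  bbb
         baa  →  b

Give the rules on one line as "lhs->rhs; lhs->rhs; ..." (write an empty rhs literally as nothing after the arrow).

ab->a; abb->aa; ba->b; bab->

  | bbabba => bba => bb
  | abbba => aaba => aaa
  | bbaaaa => bbaaa => bbaa => bba => bb
  | babaaabbab => aaabbab => aaaaab => aaaaa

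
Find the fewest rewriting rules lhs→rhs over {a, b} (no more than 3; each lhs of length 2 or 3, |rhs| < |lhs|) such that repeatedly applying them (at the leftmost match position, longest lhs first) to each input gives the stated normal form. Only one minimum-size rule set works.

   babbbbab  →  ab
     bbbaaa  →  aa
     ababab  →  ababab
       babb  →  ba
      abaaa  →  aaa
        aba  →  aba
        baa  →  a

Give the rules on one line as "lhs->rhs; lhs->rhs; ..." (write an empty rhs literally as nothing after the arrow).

baa->a; bb->

  | babbbbab => babbab => baab => ab
  | bbbaaa => baaa => aa
  | ababab
  | babb => ba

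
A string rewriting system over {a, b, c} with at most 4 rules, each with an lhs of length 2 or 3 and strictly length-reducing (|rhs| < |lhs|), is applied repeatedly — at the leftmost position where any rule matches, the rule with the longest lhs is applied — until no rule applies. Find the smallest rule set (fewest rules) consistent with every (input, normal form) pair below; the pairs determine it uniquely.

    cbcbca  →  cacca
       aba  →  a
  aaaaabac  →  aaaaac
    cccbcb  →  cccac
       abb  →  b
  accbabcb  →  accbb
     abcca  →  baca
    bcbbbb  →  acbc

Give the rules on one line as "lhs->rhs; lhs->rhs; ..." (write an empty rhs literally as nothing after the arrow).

ab->; abc->ba; bbb->bc; bcb->ac

  | cbcbca => cacca
  | aba => a
  | aaaaabac => aaaaac
  | cccbcb => cccac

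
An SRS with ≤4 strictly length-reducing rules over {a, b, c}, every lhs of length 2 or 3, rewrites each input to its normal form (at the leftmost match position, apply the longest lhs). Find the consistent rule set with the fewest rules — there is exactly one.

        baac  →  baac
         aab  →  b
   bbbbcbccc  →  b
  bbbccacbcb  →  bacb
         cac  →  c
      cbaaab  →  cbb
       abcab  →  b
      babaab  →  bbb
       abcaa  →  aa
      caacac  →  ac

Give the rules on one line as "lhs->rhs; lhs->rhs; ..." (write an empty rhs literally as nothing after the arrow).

  | baac
  | aab => ab => b
  | bbbbcbccc => bbbbccc => bbbcc => bbc => b
  | bbbccacbcb => bbcacbcb => bacbcb => bacb

ab->b; bc->; ca->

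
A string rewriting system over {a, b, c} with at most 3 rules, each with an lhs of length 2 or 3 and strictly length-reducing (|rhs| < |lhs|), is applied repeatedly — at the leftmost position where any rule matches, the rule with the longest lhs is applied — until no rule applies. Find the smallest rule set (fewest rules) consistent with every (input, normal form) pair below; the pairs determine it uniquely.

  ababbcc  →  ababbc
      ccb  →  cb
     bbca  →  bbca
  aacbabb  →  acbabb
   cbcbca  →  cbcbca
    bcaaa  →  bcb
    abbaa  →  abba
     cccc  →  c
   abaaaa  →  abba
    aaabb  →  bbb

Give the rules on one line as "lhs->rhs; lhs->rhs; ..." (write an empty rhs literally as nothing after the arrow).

  | ababbcc => ababbc
  | ccb => cb
  | bbca
  | aacbabb => acbabb

aa->a; aaa->b; cc->c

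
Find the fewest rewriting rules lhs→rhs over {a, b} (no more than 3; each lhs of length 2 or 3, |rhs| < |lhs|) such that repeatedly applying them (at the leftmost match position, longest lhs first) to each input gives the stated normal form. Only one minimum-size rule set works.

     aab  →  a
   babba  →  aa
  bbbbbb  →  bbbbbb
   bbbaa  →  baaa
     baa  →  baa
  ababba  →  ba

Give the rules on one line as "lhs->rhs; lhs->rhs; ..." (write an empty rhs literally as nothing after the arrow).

  | aab => a
  | babba => bba => aa
  | bbbbbb
  | bbbaa => baaa

ab->; bba->aa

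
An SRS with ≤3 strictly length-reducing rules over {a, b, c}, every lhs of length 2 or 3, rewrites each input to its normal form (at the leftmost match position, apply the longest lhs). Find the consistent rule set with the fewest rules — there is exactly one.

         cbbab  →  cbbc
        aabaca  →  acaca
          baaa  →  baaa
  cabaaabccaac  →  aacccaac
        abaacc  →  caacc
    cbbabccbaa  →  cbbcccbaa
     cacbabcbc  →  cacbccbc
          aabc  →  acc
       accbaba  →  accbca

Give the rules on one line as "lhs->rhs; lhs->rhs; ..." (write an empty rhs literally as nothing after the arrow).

ab->c; cab->

  | cbbab => cbbc
  | aabaca => acaca
  | baaa
  | cabaaabccaac => aaabccaac => aacccaac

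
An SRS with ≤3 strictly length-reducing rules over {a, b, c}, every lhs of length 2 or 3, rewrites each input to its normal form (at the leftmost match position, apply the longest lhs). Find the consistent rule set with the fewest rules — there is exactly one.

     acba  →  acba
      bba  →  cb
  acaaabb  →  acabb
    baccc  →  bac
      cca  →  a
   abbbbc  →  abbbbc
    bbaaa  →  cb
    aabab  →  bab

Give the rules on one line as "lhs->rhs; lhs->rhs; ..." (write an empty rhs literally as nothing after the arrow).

  | acba
  | bba => cb
  | acaaabb => acabb
  | baccc => bac

aa->; bba->cb; cc->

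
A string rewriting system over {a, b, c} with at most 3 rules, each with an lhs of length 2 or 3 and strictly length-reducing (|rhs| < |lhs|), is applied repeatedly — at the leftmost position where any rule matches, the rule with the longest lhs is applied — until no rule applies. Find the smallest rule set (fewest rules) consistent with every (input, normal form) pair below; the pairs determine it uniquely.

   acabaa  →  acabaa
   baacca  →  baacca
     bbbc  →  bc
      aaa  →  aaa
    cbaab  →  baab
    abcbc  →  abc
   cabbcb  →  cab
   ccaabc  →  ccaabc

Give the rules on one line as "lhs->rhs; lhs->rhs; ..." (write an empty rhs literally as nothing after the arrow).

  | acabaa
  | baacca
  | bbbc => bbc => bc
  | aaa

bb->b; cb->b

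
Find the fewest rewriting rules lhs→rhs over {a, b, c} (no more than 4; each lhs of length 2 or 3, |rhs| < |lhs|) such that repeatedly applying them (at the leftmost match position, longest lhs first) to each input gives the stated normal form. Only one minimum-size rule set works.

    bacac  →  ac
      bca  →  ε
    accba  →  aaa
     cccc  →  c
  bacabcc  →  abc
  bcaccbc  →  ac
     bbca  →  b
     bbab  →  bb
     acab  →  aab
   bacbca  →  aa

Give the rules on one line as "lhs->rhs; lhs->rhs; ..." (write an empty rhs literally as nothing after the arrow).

  | bacac => cac => ac
  | bca => ba => ε
  | accba => acba => aaa
  | cccc => ccc => cc => c

ba->; ca->a; cb->a; cc->c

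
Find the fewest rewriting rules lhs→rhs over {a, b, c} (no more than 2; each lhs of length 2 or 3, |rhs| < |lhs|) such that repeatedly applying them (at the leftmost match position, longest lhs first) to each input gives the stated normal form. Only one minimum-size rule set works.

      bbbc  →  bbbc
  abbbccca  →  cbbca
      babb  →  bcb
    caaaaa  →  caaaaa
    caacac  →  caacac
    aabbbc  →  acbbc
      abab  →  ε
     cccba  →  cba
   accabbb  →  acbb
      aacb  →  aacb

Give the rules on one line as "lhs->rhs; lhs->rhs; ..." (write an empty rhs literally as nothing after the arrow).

  | bbbc
  | abbbccca => cbbccca => cbbca
  | babb => bcb
  | caaaaa

ab->c; cc->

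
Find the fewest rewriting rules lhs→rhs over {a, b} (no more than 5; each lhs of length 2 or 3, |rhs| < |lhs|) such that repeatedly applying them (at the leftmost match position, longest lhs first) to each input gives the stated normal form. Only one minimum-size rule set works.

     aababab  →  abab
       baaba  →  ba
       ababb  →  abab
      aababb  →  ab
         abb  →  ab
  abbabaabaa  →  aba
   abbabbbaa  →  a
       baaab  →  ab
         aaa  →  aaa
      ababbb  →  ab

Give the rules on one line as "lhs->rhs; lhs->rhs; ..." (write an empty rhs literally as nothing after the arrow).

  | aababab => abab
  | baaba => ba
  | ababb => abab
  | aababb => abb => ab

aab->; baa->; bb->b; bbb->ab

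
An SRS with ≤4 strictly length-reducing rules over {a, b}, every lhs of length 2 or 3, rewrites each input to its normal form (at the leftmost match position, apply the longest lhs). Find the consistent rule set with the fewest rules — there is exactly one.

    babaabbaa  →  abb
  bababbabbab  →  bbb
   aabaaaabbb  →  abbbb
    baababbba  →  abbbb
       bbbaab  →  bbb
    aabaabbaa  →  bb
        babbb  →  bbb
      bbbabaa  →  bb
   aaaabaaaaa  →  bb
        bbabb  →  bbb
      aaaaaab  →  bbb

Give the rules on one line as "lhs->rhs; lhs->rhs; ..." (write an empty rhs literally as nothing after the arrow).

  | babaabbaa => baabbaa => abbbaa => abbab => abb
  | bababbabbab => babbabbab => bbabbab => bbbab => bbb
  | aabaaaabbb => bbaaaabbb => babaabbb => baabbb => abbbb
  | baababbba => abbabbba => abbbba => abbbb

aa->b; ba->b; baa->ab; bab->b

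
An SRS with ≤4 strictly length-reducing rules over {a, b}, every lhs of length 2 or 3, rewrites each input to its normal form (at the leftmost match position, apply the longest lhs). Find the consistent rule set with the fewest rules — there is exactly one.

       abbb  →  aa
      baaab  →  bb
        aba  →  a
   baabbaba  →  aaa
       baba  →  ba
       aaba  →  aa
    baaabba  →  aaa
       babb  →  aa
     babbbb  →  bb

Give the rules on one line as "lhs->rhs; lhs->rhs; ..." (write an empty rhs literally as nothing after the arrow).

ab->b; aba->a; bbb->aa

  | abbb => bbb => aa
  | baaab => baab => bab => bb
  | aba => a
  | baabbaba => babbaba => bbbaba => aaaba => aaa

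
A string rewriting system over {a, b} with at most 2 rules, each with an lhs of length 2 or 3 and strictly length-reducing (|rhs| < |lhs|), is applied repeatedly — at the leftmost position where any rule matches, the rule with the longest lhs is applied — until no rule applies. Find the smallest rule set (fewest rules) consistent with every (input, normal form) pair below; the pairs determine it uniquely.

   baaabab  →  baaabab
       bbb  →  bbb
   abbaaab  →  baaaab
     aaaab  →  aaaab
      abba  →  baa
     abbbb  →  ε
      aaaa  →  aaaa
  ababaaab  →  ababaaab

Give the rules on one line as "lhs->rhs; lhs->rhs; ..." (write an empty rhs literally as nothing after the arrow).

abb->ba; bba->

  | baaabab
  | bbb
  | abbaaab => baaaab
  | aaaab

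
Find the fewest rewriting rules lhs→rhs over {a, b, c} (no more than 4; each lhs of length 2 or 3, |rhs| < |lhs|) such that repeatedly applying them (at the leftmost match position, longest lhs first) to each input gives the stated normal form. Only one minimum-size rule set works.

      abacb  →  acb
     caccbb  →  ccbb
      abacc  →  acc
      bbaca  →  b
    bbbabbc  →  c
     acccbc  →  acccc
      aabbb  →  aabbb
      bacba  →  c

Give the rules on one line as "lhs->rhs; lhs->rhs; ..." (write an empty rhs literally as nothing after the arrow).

  | abacb => acb
  | caccbb => bccbb => ccbb
  | abacc => acc
  | bbaca => bca => ca => b

ba->; bc->c; ca->b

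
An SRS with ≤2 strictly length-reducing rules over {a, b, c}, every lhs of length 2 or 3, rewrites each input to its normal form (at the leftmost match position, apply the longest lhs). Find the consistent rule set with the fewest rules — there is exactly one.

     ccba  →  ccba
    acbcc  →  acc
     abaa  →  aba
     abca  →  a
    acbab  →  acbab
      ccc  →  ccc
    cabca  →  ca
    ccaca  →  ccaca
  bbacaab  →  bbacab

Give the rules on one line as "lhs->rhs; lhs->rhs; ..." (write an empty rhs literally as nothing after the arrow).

  | ccba
  | acbcc => acc
  | abaa => aba
  | abca => aa => a

aa->a; bc->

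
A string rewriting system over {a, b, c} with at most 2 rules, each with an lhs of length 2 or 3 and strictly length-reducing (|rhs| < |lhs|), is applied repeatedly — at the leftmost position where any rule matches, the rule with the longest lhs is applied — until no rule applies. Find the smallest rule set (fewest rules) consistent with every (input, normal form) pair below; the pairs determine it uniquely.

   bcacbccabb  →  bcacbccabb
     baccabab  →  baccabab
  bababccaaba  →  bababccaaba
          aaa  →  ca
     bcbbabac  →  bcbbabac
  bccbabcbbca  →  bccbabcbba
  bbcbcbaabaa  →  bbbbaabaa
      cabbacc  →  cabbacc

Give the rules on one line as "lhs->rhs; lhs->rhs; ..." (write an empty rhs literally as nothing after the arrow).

  | bcacbccabb
  | baccabab
  | bababccaaba
  | aaa => ca

aaa->ca; bbc->bb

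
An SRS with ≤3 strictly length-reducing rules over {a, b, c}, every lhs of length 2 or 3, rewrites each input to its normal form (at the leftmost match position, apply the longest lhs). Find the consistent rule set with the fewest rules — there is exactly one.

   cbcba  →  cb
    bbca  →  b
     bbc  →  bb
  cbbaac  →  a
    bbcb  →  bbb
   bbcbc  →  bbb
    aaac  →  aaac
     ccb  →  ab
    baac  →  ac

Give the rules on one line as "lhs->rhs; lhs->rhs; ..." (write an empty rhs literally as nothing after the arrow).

  | cbcba => cbba => cb
  | bbca => bba => b
  | bbc => bb
  | cbbaac => cbac => cc => a

ba->; bc->b; cc->a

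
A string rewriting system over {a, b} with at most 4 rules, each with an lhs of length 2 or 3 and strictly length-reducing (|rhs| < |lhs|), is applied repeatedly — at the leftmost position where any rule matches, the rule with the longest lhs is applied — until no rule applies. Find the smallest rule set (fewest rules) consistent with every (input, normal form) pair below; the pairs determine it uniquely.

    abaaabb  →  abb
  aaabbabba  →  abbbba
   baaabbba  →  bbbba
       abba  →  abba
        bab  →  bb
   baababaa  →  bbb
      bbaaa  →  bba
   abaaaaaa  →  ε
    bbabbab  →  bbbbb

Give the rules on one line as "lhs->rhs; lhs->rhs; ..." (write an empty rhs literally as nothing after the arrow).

  | abaaabb => aaabb => abb
  | aaabbabba => abbabba => abbbba
  | baaabbba => babbba => bbbba
  | abba

aa->; aba->a; bab->bb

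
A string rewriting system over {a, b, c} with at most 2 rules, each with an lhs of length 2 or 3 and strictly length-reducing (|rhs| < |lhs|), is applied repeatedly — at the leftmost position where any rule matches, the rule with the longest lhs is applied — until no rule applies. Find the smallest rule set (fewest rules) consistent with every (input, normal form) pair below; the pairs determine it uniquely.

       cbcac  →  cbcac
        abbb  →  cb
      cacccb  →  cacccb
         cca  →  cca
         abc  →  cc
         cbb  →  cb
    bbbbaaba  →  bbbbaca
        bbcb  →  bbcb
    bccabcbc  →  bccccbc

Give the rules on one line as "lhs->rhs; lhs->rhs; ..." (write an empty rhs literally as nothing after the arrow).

ab->c; cbb->cb

  | cbcac
  | abbb => cbb => cb
  | cacccb
  | cca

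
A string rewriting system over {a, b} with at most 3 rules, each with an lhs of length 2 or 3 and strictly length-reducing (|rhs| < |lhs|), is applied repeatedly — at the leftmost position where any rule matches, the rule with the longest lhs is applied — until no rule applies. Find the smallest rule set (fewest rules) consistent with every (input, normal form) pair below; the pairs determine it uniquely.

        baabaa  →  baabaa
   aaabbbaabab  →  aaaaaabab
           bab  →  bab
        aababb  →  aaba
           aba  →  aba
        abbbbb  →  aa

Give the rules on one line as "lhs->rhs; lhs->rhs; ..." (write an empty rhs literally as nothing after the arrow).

bb->; bbb->a

  | baabaa
  | aaabbbaabab => aaaaaabab
  | bab
  | aababb => aaba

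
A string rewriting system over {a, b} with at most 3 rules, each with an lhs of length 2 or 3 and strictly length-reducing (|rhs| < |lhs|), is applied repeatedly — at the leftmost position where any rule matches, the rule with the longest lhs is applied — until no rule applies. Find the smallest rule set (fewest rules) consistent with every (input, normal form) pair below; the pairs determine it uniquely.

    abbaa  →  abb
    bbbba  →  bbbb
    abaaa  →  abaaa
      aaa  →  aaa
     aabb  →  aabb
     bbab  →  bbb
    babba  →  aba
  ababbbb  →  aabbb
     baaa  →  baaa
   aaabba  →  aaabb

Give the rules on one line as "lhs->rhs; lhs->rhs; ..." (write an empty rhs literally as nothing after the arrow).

  | abbaa => abba => abb
  | bbbba => bbbb
  | abaaa
  | aaa

bab->a; bba->bb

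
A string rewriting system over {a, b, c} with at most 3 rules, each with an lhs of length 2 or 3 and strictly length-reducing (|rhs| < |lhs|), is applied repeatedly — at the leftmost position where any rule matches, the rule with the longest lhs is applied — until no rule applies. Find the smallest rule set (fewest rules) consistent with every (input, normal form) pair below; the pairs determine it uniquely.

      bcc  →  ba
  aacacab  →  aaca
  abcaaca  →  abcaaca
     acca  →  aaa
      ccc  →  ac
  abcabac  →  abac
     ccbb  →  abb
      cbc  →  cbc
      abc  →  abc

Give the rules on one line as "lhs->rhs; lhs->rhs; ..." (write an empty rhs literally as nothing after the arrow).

cab->; cc->a

  | bcc => ba
  | aacacab => aaca
  | abcaaca
  | acca => aaa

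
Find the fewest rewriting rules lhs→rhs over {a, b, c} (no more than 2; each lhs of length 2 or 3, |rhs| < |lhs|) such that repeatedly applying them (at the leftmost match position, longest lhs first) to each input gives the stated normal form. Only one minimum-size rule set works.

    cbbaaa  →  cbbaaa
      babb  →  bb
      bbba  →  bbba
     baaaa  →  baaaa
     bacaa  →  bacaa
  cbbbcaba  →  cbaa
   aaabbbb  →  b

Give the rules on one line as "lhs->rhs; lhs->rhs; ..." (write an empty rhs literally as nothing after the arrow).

  | cbbaaa
  | babb => bb
  | bbba
  | baaaa

ab->; bbc->a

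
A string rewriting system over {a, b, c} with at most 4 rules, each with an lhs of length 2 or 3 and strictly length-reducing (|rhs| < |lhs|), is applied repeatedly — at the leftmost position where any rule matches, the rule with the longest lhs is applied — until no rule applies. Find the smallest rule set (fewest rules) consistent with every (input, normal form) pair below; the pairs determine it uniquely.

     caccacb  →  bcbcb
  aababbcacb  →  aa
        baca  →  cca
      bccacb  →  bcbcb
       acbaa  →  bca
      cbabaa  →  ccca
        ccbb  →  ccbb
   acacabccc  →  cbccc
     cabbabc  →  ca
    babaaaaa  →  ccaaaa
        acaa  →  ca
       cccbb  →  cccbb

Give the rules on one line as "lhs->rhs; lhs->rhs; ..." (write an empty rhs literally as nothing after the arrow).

  | caccacb => bccacb => bcbcb
  | aababbcacb => aaabbcacb => aaabcacb => aaacacb => aabacb => aaacb => aabb => aab => aa
  | baca => cca
  | bccacb => bcbcb

ab->a; ac->b; ba->c; cac->bc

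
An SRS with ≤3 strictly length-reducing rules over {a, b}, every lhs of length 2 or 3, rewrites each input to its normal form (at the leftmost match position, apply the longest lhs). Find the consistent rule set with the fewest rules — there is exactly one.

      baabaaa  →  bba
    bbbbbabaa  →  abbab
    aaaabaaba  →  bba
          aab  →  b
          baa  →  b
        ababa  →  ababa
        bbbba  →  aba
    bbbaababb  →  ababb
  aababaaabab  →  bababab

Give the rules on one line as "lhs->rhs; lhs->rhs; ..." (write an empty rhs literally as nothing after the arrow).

aa->; bbb->a

  | baabaaa => bbaaa => bba
  | bbbbbabaa => abbabaa => abbab
  | aaaabaaba => aabaaba => baaba => bba
  | aab => b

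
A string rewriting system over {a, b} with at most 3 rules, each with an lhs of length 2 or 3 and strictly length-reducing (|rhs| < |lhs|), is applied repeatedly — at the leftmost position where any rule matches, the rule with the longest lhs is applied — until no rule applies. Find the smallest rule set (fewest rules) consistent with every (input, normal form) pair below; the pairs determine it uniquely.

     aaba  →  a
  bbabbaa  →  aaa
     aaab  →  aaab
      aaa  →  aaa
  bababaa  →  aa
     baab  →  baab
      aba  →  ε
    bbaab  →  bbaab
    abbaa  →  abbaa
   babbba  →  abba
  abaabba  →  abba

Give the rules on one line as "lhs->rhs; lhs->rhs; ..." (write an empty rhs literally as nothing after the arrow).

aba->; bab->a

  | aaba => a
  | bbabbaa => babaa => aaa
  | aaab
  | aaa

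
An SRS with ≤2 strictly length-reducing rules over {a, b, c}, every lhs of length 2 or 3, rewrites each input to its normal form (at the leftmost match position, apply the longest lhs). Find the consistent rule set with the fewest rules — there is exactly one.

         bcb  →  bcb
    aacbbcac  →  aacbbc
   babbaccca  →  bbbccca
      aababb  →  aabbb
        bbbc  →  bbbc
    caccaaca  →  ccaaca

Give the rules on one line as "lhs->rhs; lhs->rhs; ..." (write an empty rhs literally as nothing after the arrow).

  | bcb
  | aacbbcac => aacbbc
  | babbaccca => bbbaccca => bbbccca
  | aababb => aabbb

ba->b; cac->c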